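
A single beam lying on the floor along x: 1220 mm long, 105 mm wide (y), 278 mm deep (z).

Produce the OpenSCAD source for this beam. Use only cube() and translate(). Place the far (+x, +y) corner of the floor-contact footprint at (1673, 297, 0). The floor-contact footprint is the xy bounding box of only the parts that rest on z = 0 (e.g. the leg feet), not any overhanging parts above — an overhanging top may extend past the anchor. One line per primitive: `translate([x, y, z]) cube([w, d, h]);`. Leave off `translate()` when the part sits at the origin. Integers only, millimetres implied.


translate([453, 192, 0]) cube([1220, 105, 278]);


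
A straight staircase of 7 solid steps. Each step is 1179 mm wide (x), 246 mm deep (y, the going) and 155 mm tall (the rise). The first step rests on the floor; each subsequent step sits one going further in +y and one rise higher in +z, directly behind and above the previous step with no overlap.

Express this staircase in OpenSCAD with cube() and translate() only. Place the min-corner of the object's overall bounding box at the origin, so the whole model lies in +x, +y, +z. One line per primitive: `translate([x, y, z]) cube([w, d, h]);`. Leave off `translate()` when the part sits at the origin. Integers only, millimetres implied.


cube([1179, 246, 155]);
translate([0, 246, 155]) cube([1179, 246, 155]);
translate([0, 492, 310]) cube([1179, 246, 155]);
translate([0, 738, 465]) cube([1179, 246, 155]);
translate([0, 984, 620]) cube([1179, 246, 155]);
translate([0, 1230, 775]) cube([1179, 246, 155]);
translate([0, 1476, 930]) cube([1179, 246, 155]);


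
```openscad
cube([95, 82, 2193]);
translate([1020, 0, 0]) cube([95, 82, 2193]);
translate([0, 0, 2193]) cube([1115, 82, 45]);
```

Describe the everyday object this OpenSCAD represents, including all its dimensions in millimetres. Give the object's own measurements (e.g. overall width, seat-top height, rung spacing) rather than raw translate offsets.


A door frame. The clear opening is 925 mm wide and 2193 mm high. Two 95 mm wide jambs, 82 mm deep, stand either side of the opening from the floor to the top of the opening. A 45 mm thick head sits across the top of both jambs, spanning the full outside width of the frame.


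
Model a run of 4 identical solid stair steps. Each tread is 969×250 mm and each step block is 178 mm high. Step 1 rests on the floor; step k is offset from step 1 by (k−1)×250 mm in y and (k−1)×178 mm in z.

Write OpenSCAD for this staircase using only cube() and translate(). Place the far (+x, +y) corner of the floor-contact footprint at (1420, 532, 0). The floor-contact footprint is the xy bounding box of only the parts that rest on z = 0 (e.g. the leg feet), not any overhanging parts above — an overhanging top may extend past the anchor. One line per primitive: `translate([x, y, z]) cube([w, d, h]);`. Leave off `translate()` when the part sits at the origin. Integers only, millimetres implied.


translate([451, 282, 0]) cube([969, 250, 178]);
translate([451, 532, 178]) cube([969, 250, 178]);
translate([451, 782, 356]) cube([969, 250, 178]);
translate([451, 1032, 534]) cube([969, 250, 178]);


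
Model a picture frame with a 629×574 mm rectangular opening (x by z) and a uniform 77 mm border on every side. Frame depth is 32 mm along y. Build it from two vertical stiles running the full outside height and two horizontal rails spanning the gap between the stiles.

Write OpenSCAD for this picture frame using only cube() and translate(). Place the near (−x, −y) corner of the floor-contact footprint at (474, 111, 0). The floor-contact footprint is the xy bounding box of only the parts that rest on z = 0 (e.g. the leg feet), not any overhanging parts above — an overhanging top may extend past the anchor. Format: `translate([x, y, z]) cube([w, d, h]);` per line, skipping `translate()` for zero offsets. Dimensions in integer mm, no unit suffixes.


translate([474, 111, 0]) cube([77, 32, 728]);
translate([1180, 111, 0]) cube([77, 32, 728]);
translate([551, 111, 0]) cube([629, 32, 77]);
translate([551, 111, 651]) cube([629, 32, 77]);


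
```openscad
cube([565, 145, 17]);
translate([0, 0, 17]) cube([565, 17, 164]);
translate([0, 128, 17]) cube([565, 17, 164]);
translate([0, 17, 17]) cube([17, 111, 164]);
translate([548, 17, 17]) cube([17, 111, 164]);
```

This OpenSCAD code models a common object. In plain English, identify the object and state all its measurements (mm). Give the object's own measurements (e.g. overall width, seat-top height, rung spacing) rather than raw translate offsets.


An open-topped rectangular box: outside dimensions 565×145×181 mm, with a uniform wall and base thickness of 17 mm. The base is a full 565×145 slab on the floor; four walls sit on top of the base. The front and back walls (the −y and +y sides) span the full width; the two side walls fit between them.


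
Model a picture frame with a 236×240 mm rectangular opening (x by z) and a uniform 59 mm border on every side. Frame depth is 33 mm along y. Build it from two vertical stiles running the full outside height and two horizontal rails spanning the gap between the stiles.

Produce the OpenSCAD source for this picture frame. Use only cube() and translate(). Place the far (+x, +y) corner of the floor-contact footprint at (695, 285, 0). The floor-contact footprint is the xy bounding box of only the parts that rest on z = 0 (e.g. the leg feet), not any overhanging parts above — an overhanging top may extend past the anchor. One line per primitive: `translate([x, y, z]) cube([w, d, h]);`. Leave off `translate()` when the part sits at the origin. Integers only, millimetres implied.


translate([341, 252, 0]) cube([59, 33, 358]);
translate([636, 252, 0]) cube([59, 33, 358]);
translate([400, 252, 0]) cube([236, 33, 59]);
translate([400, 252, 299]) cube([236, 33, 59]);


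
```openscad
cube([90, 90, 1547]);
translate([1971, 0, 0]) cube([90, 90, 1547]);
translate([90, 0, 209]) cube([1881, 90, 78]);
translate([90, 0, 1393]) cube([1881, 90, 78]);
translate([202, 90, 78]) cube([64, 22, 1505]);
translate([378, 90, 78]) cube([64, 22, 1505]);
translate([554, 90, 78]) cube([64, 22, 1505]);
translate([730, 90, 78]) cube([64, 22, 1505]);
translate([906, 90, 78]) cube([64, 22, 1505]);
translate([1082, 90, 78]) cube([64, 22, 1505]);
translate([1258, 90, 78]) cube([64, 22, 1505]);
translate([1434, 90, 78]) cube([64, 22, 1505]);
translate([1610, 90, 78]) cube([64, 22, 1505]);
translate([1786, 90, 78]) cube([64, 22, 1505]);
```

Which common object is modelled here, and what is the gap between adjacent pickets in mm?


A fence section. The picket gap is 112 mm.

Two posts, two rails, 10 pickets — a fence section. Span 1881 mm holds 10 pickets of 64 mm with 11 equal gaps: ⌊(1881 − 10·64) / 11⌋ = 112 mm.


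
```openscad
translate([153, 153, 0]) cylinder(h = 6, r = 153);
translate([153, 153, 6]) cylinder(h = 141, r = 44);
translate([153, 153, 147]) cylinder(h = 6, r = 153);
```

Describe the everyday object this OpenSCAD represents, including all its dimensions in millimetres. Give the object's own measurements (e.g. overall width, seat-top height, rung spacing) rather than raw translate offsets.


A spool: two coaxial disc flanges of radius 153 mm and thickness 6 mm, joined by a core cylinder of radius 44 mm and height 141 mm. The lower flange rests on z = 0 and the three cylinders share a vertical axis.


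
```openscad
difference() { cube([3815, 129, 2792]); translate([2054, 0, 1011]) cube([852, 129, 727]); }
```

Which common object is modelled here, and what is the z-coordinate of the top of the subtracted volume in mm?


A wall with a window opening. The window head height is 1738 mm.

A wall with a rectangular opening subtracted — a window. Sill at z = 1011, opening 727 mm tall, so the head is at 1011 + 727 = 1738 mm.


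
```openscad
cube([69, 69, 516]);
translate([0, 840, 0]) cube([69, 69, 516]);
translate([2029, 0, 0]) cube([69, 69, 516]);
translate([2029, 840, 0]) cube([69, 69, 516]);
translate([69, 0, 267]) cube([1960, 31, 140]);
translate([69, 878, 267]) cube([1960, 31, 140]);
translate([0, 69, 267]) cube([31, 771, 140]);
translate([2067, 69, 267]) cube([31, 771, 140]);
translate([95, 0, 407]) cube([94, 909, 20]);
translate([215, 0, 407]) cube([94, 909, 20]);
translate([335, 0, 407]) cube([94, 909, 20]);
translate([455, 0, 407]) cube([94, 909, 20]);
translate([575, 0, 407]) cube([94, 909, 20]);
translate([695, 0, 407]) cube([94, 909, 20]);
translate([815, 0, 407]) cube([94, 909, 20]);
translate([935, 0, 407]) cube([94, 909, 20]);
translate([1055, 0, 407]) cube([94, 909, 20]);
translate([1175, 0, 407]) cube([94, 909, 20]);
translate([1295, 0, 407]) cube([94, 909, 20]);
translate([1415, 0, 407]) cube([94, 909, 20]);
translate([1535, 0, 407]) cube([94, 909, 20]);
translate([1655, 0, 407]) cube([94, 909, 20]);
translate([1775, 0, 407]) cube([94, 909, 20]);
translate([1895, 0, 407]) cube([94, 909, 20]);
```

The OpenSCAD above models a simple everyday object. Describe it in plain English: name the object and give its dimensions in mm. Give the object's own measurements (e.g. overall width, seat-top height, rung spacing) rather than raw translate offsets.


A bed frame 2098 mm long (x) by 909 mm wide (y). Four 69×69 mm corner posts, 516 mm tall, at the corners of the footprint. Four rails of 31 mm thickness and 140 mm height run between adjacent posts with their undersides at z = 267 mm, their outer faces flush with the outside of the frame (the two x-running rails run between the posts' inner faces; the two y-running rails run between the posts' inner faces). 16 slats, each 94 mm wide (x) and 20 mm thick, lie across the top of the two x-running rails, running the full 909 mm width of the frame in y; along x they sit between the end posts with a 26 mm gap after the −x posts and between neighbouring slats, leaving 40 mm before the +x posts.


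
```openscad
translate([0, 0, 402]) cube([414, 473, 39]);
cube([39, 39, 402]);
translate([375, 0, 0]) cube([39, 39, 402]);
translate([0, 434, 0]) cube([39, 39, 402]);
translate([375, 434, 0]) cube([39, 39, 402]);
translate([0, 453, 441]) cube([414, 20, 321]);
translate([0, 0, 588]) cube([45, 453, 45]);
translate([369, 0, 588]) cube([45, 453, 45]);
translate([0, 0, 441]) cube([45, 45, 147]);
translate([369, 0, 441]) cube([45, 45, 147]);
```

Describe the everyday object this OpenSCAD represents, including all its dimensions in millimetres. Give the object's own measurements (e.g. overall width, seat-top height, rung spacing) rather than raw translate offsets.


A chair. The seat is a 414×473×39 mm slab with its top at z = 441 mm, on four 39×39 mm corner legs (flush with the seat edges, standing on z = 0). A flat backrest 20 mm thick, 321 mm tall, spans the full seat width and rises from the seat top along its +y edge, rear face flush with the rear of the seat. Two armrests of 45×45 mm section run along each side from the seat's front edge to the front of the backrest, top faces 192 mm above the seat top and outer faces flush with the seat's x-edges; a 45×45 mm post under the front of each armrest stands on the seat at the front corner.


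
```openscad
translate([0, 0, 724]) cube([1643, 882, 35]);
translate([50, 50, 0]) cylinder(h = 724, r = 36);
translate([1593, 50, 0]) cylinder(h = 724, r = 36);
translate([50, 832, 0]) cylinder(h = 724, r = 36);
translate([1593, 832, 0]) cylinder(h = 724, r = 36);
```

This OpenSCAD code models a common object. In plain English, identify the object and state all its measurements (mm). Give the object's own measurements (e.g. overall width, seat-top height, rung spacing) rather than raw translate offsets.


A rectangular dining table. The top is 1643×882×35 mm with its upper surface at z = 759 mm. It stands on four round legs of 72 mm diameter, each leg's bounding box inset 14 mm from the nearest pair of top edges, running from the floor to the underside of the top.


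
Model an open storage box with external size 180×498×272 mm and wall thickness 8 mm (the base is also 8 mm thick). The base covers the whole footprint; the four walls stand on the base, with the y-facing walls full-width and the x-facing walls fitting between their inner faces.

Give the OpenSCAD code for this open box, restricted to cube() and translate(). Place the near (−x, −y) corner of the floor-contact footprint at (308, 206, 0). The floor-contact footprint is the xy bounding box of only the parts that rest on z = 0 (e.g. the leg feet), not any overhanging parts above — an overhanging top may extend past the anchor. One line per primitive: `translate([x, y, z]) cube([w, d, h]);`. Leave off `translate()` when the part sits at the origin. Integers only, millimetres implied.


translate([308, 206, 0]) cube([180, 498, 8]);
translate([308, 206, 8]) cube([180, 8, 264]);
translate([308, 696, 8]) cube([180, 8, 264]);
translate([308, 214, 8]) cube([8, 482, 264]);
translate([480, 214, 8]) cube([8, 482, 264]);


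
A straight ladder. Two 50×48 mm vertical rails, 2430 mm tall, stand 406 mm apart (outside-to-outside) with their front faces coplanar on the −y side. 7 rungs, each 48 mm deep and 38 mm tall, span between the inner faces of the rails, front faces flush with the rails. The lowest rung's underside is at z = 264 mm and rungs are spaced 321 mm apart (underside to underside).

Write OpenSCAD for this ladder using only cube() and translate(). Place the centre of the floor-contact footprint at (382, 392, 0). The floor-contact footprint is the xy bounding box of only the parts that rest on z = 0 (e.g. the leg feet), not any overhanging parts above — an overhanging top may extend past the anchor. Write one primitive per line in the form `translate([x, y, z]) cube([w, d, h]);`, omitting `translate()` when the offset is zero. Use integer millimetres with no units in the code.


translate([179, 368, 0]) cube([50, 48, 2430]);
translate([535, 368, 0]) cube([50, 48, 2430]);
translate([229, 368, 264]) cube([306, 48, 38]);
translate([229, 368, 585]) cube([306, 48, 38]);
translate([229, 368, 906]) cube([306, 48, 38]);
translate([229, 368, 1227]) cube([306, 48, 38]);
translate([229, 368, 1548]) cube([306, 48, 38]);
translate([229, 368, 1869]) cube([306, 48, 38]);
translate([229, 368, 2190]) cube([306, 48, 38]);


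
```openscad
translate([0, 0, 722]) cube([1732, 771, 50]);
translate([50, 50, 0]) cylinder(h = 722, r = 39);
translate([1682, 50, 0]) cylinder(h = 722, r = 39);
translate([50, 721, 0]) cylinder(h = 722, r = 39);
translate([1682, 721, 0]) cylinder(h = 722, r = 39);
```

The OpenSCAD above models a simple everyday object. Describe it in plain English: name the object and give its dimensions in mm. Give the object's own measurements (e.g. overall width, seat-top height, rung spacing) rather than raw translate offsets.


A rectangular dining table. The top is 1732×771×50 mm with its upper surface at z = 772 mm. It stands on four round legs of 78 mm diameter, each leg's bounding box inset 11 mm from the nearest pair of top edges, running from the floor to the underside of the top.


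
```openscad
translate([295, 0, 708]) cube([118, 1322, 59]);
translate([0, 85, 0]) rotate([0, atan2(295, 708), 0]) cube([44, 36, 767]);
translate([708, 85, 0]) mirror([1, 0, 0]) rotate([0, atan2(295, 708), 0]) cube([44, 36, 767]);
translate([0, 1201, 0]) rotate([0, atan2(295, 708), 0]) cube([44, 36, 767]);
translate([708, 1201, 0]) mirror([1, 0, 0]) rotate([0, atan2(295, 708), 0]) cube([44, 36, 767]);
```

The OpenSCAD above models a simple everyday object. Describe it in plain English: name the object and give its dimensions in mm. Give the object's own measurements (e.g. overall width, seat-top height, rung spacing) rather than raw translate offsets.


A sawhorse. A 118×1322×59 mm beam (x, y, z) sits on two A-frame leg pairs. Each pair is two raked legs of 44×36 mm section (36 mm along y) splaying symmetrically in x. Each leg rises 708 mm vertically over 295 mm of horizontal reach and is 767 mm long along its own axis. Every leg's outer bottom edge rests on the floor and its outer top edge meets a bottom edge of the beam — the left legs (tilting toward +x) meet the beam's −x bottom edge, the right legs (their mirror images, tilting toward −x) meet its +x bottom edge — so the leg tops tuck under the beam, the beam's underside is 708 mm above the floor, and the feet are 708 mm apart outside-to-outside with the beam centred between them. The two leg pairs are set in 85 mm from either end of the beam.


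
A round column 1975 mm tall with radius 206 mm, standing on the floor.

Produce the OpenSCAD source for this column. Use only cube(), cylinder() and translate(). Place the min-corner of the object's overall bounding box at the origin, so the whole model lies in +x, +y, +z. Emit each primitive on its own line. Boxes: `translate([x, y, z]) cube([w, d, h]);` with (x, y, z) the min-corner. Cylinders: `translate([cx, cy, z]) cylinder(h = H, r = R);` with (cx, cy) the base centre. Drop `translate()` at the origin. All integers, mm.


translate([206, 206, 0]) cylinder(h = 1975, r = 206);


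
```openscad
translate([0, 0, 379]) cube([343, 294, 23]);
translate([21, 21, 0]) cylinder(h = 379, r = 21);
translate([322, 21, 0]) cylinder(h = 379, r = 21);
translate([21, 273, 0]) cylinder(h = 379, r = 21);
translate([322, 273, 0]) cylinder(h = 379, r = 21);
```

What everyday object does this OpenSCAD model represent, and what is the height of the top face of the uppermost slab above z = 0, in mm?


A stool. The seat height is 402 mm.

A 343×294×23 slab at z = 379 on four corner cylinders — a stool. The seat top is 379 + 23 = 402 mm.


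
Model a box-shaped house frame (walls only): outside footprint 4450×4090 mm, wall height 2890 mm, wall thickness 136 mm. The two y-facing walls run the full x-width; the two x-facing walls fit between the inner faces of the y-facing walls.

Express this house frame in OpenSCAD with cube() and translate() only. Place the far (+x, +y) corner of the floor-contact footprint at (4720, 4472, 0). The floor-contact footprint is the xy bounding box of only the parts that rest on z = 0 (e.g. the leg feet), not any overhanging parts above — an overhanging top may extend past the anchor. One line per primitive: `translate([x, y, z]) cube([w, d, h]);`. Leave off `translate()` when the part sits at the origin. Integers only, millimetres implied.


translate([270, 382, 0]) cube([4450, 136, 2890]);
translate([270, 4336, 0]) cube([4450, 136, 2890]);
translate([270, 518, 0]) cube([136, 3818, 2890]);
translate([4584, 518, 0]) cube([136, 3818, 2890]);


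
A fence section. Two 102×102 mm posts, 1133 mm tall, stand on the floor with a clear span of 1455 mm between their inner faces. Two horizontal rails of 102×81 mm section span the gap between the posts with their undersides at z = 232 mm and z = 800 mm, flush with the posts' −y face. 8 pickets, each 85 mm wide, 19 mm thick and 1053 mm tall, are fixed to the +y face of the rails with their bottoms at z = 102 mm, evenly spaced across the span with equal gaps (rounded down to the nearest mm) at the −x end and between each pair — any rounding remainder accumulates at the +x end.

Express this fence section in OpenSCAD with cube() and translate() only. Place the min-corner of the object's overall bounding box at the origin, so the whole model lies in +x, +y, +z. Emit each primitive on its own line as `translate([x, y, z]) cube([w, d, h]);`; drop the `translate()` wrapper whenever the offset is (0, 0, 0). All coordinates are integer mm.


cube([102, 102, 1133]);
translate([1557, 0, 0]) cube([102, 102, 1133]);
translate([102, 0, 232]) cube([1455, 102, 81]);
translate([102, 0, 800]) cube([1455, 102, 81]);
translate([188, 102, 102]) cube([85, 19, 1053]);
translate([359, 102, 102]) cube([85, 19, 1053]);
translate([530, 102, 102]) cube([85, 19, 1053]);
translate([701, 102, 102]) cube([85, 19, 1053]);
translate([872, 102, 102]) cube([85, 19, 1053]);
translate([1043, 102, 102]) cube([85, 19, 1053]);
translate([1214, 102, 102]) cube([85, 19, 1053]);
translate([1385, 102, 102]) cube([85, 19, 1053]);


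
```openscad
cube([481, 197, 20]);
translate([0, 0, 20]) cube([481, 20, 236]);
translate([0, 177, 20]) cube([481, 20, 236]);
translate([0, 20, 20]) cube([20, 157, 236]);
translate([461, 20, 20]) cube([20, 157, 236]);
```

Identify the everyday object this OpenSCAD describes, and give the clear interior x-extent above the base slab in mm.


An open box. The internal width is 441 mm.

A 481×197 base slab with four walls standing on it — an open box. The base is 481 mm wide and the walls are 20 mm thick, so the internal width is 481 − 2 × 20 = 441 mm.


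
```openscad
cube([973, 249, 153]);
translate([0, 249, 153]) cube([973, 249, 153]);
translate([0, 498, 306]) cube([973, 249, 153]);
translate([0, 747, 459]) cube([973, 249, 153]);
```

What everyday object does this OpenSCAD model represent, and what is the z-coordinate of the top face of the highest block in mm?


A staircase. The total rise is 612 mm.

4 identical blocks, each offset up and back from the previous — a staircase. Each step is 153 mm tall and there are 4 of them, so the total rise is 4 × 153 = 612 mm.


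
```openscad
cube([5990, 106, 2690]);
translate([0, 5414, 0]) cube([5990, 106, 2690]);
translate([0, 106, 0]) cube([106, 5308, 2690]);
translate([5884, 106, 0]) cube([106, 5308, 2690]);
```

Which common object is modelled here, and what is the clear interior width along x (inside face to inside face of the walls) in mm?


A house (or room) frame. The interior width is 5778 mm.

Four 2690 mm walls enclosing a rectangle with no floor or roof — a room or house frame. Outside width is 5990 mm and wall thickness is 106 mm, so the interior width is 5990 − 2 × 106 = 5778 mm.


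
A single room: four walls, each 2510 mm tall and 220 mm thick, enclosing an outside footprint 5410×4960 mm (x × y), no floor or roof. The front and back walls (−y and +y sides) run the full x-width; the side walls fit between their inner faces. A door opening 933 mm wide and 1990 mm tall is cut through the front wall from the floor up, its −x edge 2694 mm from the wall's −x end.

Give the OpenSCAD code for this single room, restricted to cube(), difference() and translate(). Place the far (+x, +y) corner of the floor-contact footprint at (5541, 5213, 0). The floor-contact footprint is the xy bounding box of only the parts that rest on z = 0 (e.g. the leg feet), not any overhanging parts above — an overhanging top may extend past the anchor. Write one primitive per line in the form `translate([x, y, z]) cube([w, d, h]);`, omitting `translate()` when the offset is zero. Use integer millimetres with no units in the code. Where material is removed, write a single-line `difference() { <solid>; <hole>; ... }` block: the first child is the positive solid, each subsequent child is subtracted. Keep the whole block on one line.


difference() { translate([131, 253, 0]) cube([5410, 220, 2510]); translate([2825, 253, 0]) cube([933, 220, 1990]); }
translate([131, 4993, 0]) cube([5410, 220, 2510]);
translate([131, 473, 0]) cube([220, 4520, 2510]);
translate([5321, 473, 0]) cube([220, 4520, 2510]);


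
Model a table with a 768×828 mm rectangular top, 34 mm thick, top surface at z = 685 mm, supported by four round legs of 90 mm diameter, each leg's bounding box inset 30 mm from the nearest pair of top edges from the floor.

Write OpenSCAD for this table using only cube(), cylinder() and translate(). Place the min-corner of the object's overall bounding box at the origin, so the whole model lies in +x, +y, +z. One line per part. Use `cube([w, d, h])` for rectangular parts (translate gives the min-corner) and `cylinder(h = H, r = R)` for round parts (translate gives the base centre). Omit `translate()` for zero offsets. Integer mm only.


translate([0, 0, 651]) cube([768, 828, 34]);
translate([75, 75, 0]) cylinder(h = 651, r = 45);
translate([693, 75, 0]) cylinder(h = 651, r = 45);
translate([75, 753, 0]) cylinder(h = 651, r = 45);
translate([693, 753, 0]) cylinder(h = 651, r = 45);


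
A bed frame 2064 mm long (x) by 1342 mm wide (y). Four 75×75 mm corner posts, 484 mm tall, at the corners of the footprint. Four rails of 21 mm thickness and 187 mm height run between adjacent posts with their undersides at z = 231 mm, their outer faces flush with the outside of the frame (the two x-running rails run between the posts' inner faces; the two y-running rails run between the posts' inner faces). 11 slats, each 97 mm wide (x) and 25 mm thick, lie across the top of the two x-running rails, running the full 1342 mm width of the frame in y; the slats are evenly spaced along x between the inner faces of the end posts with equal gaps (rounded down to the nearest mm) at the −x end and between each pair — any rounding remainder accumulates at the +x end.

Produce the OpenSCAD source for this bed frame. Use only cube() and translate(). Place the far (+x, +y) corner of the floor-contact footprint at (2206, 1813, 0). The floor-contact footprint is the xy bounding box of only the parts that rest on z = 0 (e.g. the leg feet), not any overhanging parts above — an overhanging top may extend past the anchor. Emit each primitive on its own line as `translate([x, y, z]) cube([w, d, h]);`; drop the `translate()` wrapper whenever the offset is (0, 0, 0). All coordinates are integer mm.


// slat z = rail_z + rail_h = 231 + 187 = 418
// slat gap = ⌊(1914 − 11·97) / 12⌋ = 70
translate([142, 471, 0]) cube([75, 75, 484]);
translate([142, 1738, 0]) cube([75, 75, 484]);
translate([2131, 471, 0]) cube([75, 75, 484]);
translate([2131, 1738, 0]) cube([75, 75, 484]);
translate([217, 471, 231]) cube([1914, 21, 187]);
translate([217, 1792, 231]) cube([1914, 21, 187]);
translate([142, 546, 231]) cube([21, 1192, 187]);
translate([2185, 546, 231]) cube([21, 1192, 187]);
translate([287, 471, 418]) cube([97, 1342, 25]);
translate([454, 471, 418]) cube([97, 1342, 25]);
translate([621, 471, 418]) cube([97, 1342, 25]);
translate([788, 471, 418]) cube([97, 1342, 25]);
translate([955, 471, 418]) cube([97, 1342, 25]);
translate([1122, 471, 418]) cube([97, 1342, 25]);
translate([1289, 471, 418]) cube([97, 1342, 25]);
translate([1456, 471, 418]) cube([97, 1342, 25]);
translate([1623, 471, 418]) cube([97, 1342, 25]);
translate([1790, 471, 418]) cube([97, 1342, 25]);
translate([1957, 471, 418]) cube([97, 1342, 25]);


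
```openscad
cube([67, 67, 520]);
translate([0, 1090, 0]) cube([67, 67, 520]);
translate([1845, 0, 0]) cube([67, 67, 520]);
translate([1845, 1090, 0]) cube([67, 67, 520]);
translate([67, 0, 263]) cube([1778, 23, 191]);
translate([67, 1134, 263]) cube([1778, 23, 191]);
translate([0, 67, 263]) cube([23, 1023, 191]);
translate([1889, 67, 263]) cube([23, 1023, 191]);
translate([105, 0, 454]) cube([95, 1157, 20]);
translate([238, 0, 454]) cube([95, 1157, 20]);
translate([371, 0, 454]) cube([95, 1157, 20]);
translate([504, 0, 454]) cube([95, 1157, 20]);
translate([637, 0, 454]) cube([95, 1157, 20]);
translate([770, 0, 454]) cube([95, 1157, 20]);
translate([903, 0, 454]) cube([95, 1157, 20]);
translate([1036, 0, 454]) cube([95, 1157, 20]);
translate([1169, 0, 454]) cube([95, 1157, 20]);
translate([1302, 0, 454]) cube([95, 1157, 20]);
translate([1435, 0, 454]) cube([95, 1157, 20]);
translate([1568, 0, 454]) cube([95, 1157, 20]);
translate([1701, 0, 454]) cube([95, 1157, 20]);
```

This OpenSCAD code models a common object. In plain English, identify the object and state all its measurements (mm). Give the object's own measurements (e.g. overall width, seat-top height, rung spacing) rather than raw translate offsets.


A bed frame 1912 mm long (x) by 1157 mm wide (y). Four 67×67 mm corner posts, 520 mm tall, at the corners of the footprint. Four rails of 23 mm thickness and 191 mm height run between adjacent posts with their undersides at z = 263 mm, their outer faces flush with the outside of the frame (the two x-running rails run between the posts' inner faces; the two y-running rails run between the posts' inner faces). 13 slats, each 95 mm wide (x) and 20 mm thick, lie across the top of the two x-running rails, running the full 1157 mm width of the frame in y; along x they sit between the end posts with a 38 mm gap after the −x posts and between neighbouring slats, leaving 49 mm before the +x posts.


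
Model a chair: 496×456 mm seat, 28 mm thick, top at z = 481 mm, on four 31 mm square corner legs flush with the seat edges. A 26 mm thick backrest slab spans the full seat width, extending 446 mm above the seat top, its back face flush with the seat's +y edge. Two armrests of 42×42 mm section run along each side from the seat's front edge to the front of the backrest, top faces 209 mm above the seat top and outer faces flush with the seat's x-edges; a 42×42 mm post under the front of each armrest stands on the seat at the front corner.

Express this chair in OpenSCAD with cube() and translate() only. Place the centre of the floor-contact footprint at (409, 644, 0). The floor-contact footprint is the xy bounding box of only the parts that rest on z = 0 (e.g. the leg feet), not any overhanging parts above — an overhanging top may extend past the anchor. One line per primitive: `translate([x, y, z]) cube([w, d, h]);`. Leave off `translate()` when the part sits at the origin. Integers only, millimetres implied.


// leg_h = 481 - 28 = 453
// arm post h = 209 - 42 = 167
translate([161, 416, 453]) cube([496, 456, 28]);
translate([161, 416, 0]) cube([31, 31, 453]);
translate([626, 416, 0]) cube([31, 31, 453]);
translate([161, 841, 0]) cube([31, 31, 453]);
translate([626, 841, 0]) cube([31, 31, 453]);
translate([161, 846, 481]) cube([496, 26, 446]);
translate([161, 416, 648]) cube([42, 430, 42]);
translate([615, 416, 648]) cube([42, 430, 42]);
translate([161, 416, 481]) cube([42, 42, 167]);
translate([615, 416, 481]) cube([42, 42, 167]);


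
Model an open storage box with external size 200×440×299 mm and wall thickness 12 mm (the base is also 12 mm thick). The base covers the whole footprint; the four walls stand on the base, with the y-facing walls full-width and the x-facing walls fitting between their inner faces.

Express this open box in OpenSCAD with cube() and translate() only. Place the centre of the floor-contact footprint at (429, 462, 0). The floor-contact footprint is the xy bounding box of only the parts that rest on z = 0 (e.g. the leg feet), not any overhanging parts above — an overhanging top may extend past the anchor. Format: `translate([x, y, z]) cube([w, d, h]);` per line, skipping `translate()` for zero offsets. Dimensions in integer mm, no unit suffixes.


translate([329, 242, 0]) cube([200, 440, 12]);
translate([329, 242, 12]) cube([200, 12, 287]);
translate([329, 670, 12]) cube([200, 12, 287]);
translate([329, 254, 12]) cube([12, 416, 287]);
translate([517, 254, 12]) cube([12, 416, 287]);


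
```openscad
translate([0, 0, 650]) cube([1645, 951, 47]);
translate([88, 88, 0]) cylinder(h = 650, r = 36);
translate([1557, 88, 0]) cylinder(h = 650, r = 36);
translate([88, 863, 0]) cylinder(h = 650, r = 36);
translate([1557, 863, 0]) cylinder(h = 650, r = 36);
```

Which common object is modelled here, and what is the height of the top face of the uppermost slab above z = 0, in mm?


A table. The table height is 697 mm.

A 1645×951×47 slab sits at z = 650 on four Ø72 mm round legs — a table. The top surface is at 650 + 47 = 697 mm.


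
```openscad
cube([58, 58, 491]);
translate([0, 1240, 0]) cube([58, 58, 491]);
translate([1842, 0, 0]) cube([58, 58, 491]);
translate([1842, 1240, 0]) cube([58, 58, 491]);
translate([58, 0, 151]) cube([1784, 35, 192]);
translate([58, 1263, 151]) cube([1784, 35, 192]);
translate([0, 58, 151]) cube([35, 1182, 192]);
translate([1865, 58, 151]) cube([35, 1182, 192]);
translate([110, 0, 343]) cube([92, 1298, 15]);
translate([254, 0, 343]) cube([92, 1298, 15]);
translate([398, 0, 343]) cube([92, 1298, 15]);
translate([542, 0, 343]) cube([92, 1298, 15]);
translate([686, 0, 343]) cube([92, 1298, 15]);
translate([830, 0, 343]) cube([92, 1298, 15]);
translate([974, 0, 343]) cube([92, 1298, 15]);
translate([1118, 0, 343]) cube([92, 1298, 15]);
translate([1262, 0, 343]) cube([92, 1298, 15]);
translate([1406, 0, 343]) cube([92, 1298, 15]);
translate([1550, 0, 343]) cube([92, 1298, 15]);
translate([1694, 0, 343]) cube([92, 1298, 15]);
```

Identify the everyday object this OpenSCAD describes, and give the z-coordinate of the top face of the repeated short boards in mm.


A bed frame. The slat-top height is 358 mm.

Four posts, four rails, and a row of slats — a bed frame. Slats sit on the rails at z = 151 + 192 = 343; with slat thickness 15, the top is 358 mm.


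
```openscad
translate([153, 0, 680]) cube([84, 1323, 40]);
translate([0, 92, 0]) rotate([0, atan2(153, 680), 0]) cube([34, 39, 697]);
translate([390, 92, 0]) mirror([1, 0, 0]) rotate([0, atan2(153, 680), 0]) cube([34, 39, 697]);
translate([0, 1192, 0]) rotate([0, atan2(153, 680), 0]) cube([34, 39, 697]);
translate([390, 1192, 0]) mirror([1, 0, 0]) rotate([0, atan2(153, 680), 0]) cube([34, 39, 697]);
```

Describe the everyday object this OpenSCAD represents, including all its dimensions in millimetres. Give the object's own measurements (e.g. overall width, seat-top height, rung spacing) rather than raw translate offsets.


A sawhorse. A 84×1323×40 mm beam (x, y, z) sits on two A-frame leg pairs. Each pair is two raked legs of 34×39 mm section (39 mm along y) splaying symmetrically in x. Each leg rises 680 mm vertically over 153 mm of horizontal reach and is 697 mm long along its own axis. Every leg's outer bottom edge rests on the floor and its outer top edge meets a bottom edge of the beam — the left legs (tilting toward +x) meet the beam's −x bottom edge, the right legs (their mirror images, tilting toward −x) meet its +x bottom edge — so the leg tops tuck under the beam, the beam's underside is 680 mm above the floor, and the feet are 390 mm apart outside-to-outside with the beam centred between them. The two leg pairs are set in 92 mm from either end of the beam.


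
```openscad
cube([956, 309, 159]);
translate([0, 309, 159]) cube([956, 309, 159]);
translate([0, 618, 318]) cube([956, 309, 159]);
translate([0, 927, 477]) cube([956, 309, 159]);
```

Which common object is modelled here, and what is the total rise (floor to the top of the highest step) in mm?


A staircase. The total rise is 636 mm.

4 identical blocks, each offset up and back from the previous — a staircase. Each step is 159 mm tall and there are 4 of them, so the total rise is 4 × 159 = 636 mm.


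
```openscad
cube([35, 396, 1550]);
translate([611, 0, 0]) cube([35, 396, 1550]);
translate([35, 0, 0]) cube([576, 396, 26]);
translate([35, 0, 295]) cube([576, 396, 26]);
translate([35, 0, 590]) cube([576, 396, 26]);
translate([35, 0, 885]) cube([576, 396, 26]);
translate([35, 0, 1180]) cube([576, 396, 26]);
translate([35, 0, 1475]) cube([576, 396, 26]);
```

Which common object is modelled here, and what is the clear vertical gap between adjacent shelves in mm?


A bookshelf. The clear shelf gap is 269 mm.

Two tall side panels with 6 horizontal boards between them — a bookshelf. The first two shelf undersides are at z = 0 and z = 295; with shelf thickness 26, the clear gap is 295 − 0 − 26 = 269 mm.


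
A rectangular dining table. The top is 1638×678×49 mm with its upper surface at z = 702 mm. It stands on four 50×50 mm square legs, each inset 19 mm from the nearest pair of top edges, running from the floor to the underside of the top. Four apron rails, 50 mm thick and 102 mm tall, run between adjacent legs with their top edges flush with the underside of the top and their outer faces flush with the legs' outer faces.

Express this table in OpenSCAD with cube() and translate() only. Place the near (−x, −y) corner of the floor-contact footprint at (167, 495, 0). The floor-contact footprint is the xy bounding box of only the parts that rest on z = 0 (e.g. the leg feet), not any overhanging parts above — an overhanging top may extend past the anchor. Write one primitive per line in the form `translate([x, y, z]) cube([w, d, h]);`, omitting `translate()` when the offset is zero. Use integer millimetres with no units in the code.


translate([148, 476, 653]) cube([1638, 678, 49]);
translate([167, 495, 0]) cube([50, 50, 653]);
translate([1717, 495, 0]) cube([50, 50, 653]);
translate([167, 1085, 0]) cube([50, 50, 653]);
translate([1717, 1085, 0]) cube([50, 50, 653]);
translate([217, 495, 551]) cube([1500, 50, 102]);
translate([217, 1085, 551]) cube([1500, 50, 102]);
translate([167, 545, 551]) cube([50, 540, 102]);
translate([1717, 545, 551]) cube([50, 540, 102]);


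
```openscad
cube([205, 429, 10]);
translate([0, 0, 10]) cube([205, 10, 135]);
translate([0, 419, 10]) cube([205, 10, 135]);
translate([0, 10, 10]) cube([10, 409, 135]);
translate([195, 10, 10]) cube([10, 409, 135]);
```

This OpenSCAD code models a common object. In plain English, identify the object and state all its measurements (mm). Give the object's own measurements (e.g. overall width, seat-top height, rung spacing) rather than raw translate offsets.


An open-topped rectangular box: outside dimensions 205×429×145 mm, with a uniform wall and base thickness of 10 mm. The base is a full 205×429 slab on the floor; four walls sit on top of the base. The front and back walls (the −y and +y sides) span the full width; the two side walls fit between them.


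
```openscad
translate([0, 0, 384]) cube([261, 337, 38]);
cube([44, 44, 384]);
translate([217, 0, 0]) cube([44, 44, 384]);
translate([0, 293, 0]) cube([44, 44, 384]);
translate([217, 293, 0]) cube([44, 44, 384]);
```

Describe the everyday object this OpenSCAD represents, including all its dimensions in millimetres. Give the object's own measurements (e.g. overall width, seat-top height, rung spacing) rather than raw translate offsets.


A simple wooden stool: a rectangular seat 261 mm (x) by 337 mm (y), 38 mm thick, top face at z = 422 mm, on four square legs, each 44×44 mm in cross-section. The legs rest on z = 0, each flush with a corner of the seat.


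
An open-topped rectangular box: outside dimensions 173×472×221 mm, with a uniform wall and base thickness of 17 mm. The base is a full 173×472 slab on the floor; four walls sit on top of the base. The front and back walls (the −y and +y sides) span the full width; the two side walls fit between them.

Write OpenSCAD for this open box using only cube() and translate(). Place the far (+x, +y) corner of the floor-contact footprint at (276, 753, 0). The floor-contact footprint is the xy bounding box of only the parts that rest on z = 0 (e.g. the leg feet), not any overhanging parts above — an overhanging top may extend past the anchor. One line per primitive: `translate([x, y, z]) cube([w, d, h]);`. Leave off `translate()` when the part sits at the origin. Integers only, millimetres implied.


translate([103, 281, 0]) cube([173, 472, 17]);
translate([103, 281, 17]) cube([173, 17, 204]);
translate([103, 736, 17]) cube([173, 17, 204]);
translate([103, 298, 17]) cube([17, 438, 204]);
translate([259, 298, 17]) cube([17, 438, 204]);


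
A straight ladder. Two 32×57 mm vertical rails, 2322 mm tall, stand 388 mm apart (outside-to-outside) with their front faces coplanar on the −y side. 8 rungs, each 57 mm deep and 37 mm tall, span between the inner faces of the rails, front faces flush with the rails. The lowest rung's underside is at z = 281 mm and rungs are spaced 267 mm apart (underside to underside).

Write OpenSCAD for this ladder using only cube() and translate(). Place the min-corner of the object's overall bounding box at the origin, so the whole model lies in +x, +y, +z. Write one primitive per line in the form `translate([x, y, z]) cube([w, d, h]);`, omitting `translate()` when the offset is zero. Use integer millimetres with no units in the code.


// rung span = 388 - 2*32 = 324
// rung[k] z = 281 + k*267
cube([32, 57, 2322]);
translate([356, 0, 0]) cube([32, 57, 2322]);
translate([32, 0, 281]) cube([324, 57, 37]);
translate([32, 0, 548]) cube([324, 57, 37]);
translate([32, 0, 815]) cube([324, 57, 37]);
translate([32, 0, 1082]) cube([324, 57, 37]);
translate([32, 0, 1349]) cube([324, 57, 37]);
translate([32, 0, 1616]) cube([324, 57, 37]);
translate([32, 0, 1883]) cube([324, 57, 37]);
translate([32, 0, 2150]) cube([324, 57, 37]);
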